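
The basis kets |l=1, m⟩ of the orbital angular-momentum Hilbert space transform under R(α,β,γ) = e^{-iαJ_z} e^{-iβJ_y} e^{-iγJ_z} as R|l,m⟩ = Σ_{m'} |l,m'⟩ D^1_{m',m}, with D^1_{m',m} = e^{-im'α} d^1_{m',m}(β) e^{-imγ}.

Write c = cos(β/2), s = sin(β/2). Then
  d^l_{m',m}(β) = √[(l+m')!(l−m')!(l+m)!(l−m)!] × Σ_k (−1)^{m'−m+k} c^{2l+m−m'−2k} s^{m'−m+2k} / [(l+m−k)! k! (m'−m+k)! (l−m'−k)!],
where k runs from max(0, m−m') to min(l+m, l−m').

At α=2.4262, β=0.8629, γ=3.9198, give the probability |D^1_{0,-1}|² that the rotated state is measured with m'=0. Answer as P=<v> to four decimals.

Split into d^1_{0,-1}(β=0.8629) × two z-phases.
c=cos(0.8629/2)=0.908360, s=sin(0.8629/2)=0.418188; N=√[1·1·1·2]=1.414214
k∈{0} keeps every argument non-negative
  k=0: (−1)^1·1.4142/(1)·0.9084^1·0.4182^1 = -0.537211
d^1_{0,-1}(0.8629) = -0.537211
|D^1_{0,-1}|² = |d^1_{0,-1}(β)|² = (-0.537211)² = 0.288596 (the z-rotation phases have unit modulus)

P=0.2886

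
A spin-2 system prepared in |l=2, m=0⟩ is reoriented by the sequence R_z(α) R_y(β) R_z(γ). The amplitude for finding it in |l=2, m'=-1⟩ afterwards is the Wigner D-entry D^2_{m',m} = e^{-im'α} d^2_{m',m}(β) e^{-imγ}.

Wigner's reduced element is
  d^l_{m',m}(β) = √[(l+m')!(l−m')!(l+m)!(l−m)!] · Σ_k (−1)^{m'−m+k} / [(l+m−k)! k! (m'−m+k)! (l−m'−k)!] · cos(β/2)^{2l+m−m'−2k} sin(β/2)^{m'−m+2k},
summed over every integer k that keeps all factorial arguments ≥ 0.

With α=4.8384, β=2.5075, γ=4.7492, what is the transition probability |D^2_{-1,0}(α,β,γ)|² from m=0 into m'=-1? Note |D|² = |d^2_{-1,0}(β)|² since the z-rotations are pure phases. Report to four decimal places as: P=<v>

Split into d^2_{-1,0}(β=2.5075) × two z-phases.
With c≡cos(β/2)=0.311761 and s≡sin(β/2)=0.950160, N=[1·6·2·2]^{1/2}=4.898979
k: max(0,(0)−(-1))=1 … min(2+(0),2−(-1))=2
  k=1: (−1)^0·4.8990/(2)·0.3118^3·0.9502^1 = +0.070524
  k=2: (−1)^1·4.8990/(2)·0.3118^1·0.9502^3 = -0.655072
d^2_{-1,0}(2.5075) = +0.070524 -0.655072 = -0.584547
|D^2_{-1,0}|² = |d^2_{-1,0}(β)|² = (-0.584547)² = 0.341695 (the z-rotation phases have unit modulus)

P=0.3417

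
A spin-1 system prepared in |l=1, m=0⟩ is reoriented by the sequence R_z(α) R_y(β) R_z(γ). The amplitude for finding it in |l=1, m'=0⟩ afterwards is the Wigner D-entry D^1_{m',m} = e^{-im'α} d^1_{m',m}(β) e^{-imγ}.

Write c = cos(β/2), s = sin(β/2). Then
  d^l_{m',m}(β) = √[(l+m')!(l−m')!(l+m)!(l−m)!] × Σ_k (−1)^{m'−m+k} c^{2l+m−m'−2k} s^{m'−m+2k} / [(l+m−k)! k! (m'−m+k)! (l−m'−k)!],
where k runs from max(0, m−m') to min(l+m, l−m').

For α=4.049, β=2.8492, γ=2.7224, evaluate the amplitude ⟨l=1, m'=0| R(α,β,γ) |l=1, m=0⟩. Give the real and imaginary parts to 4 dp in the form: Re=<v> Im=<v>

Re=-0.9576 Im=0.0000

First d^1_{0,0}(β=2.8492), then the phase factors e^{-i(0)α} and e^{-i(0)γ}:
Half-angle: c=0.145676, s=0.989332. N=√(1·1·1·1)=1.000000
Admissible k: 0..1 (factorial args all ≥0)
  k=0: (−1)^0·1.0000/(1)·0.1457^2·0.9893^0 = +0.021222
  k=1: (−1)^1·1.0000/(1)·0.1457^0·0.9893^2 = -0.978778
d^1_{0,0}(2.8492) = +0.021222 -0.978778 = -0.957557
Attach z-rotation phases: D = e^{-i(0)(4.049)}·(-0.957557)·e^{-i(0)(2.7224)} = -0.957557+0.000000i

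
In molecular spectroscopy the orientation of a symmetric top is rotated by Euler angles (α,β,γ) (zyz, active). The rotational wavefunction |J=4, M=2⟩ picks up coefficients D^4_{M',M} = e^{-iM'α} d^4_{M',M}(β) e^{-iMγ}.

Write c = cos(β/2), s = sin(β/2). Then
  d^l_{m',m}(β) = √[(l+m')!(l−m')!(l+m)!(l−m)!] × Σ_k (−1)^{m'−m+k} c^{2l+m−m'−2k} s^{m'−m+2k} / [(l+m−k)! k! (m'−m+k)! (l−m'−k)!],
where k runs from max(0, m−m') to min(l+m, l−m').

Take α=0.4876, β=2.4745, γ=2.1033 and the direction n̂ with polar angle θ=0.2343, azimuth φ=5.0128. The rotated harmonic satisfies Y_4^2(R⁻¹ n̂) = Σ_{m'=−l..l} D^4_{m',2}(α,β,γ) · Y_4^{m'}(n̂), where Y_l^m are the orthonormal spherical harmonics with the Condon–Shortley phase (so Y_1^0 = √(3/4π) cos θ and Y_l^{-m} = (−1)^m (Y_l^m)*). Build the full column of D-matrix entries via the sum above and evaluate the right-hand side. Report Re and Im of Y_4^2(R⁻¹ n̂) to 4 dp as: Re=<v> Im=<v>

Need the full column D^4_{m',2} for m'=−4..4 at α=0.4876, β=2.4745, γ=2.1033.
cos(β/2)=0.327396, sin(β/2)=0.944887
d^4_{-4,2}: single k=6 term ⇒ +0.403651;  D = -0.255505-0.312492i
d^4_{-3,2}: k∈[5..6] ⇒ +0.296692 -0.823753 = -0.527062;  D = +0.485908+0.204175i
d^4_{-2,2}: k∈[4..6] ⇒ +0.137374 -0.915393 +0.635389 = -0.142630;  D = +0.142055-0.012792i
d^4_{-1,2}: k∈[3..5] ⇒ +0.044877 -0.560694 +0.934049 = +0.418231;  D = -0.350428+0.228293i
d^4_{0,2}: k∈[2..4] ⇒ +0.010431 -0.231688 +0.723682 = +0.502425;  D = -0.243424+0.439518i
d^4_{1,2}: k∈[1..3] ⇒ +0.001616 -0.067315 +0.373796 = +0.308097;  D = -0.005604+0.308046i
d^4_{2,2}: k∈[0..2] ⇒ +0.000132 -0.013194 +0.137374 = +0.124312;  D = +0.056234+0.110866i
d^4_{3,2}: k∈[0..1] ⇒ -0.001425 +0.035620 = +0.034194;  D = +0.027953+0.019695i
d^4_{4,2}: single k=0 term ⇒ +0.005818;  D = +0.005772+0.000732i
Y_4^{m'}(θ=0.2343,φ=5.0128) and Σ D·Y over m':
  (-0.2555-0.3125i)·(+0.0005-0.0012i)  (+0.4859+0.2042i)·(-0.0119-0.0095i)  (+0.1421-0.0128i)·(-0.0836+0.0573i)  (-0.3504+0.2283i)·(+0.1145+0.3697i)  (-0.2434+0.4395i)·(+0.6290+0.0000i)  (-0.0056+0.3080i)·(-0.1145+0.3697i)  (+0.0562+0.1109i)·(-0.0836-0.0573i)  (+0.0280+0.0197i)·(+0.0119-0.0095i)  (+0.0058+0.0007i)·(+0.0005+0.0012i)
Y_4^2(R⁻¹ n̂) = -0.404215+0.125513i

Re=-0.4042 Im=0.1255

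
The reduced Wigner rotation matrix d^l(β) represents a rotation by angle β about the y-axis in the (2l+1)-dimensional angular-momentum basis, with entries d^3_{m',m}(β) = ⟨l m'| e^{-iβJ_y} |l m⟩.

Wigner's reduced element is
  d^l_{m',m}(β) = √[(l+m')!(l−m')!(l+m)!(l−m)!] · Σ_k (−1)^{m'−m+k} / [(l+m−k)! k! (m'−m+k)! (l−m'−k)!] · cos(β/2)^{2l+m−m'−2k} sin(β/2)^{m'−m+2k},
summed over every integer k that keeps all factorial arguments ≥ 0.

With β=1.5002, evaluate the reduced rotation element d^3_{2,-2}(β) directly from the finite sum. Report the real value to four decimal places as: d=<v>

d^3_{2,-2}(β=1.5002) via Wigner's sum:
Half-angle: c=0.731621, s=0.681712. N=√(120·1·1·120)=120.000000
k: max(0,(-2)−(2))=0 … min(3+(-2),3−(2))=1
  k=0: (−1)^4·120.0000/(24)·0.7316^2·0.6817^4 = +0.578024
  k=1: (−1)^5·120.0000/(120)·0.7316^0·0.6817^6 = -0.100370
d^3_{2,-2}(1.5002) = +0.578024 -0.100370 = +0.477653

d=0.4777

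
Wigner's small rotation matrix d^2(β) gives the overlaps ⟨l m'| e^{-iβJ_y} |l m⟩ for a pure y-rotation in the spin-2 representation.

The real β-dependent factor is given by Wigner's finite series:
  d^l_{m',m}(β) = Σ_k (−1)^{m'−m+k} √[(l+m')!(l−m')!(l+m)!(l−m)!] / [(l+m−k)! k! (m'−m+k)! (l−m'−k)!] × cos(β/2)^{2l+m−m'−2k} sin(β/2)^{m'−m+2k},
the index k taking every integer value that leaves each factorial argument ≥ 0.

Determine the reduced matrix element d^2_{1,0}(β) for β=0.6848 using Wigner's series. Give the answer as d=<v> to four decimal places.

d=-0.6000

d^2_{1,0}(β=0.6848) via Wigner's sum:
With c≡cos(β/2)=0.941952 and s≡sin(β/2)=0.335749, N=[6·1·2·2]^{1/2}=4.898979
Admissible k: 0..1 (factorial args all ≥0)
  k=0: (−1)^1·4.8990/(2)·0.9420^3·0.3357^1 = -0.687347
  k=1: (−1)^2·4.8990/(2)·0.9420^1·0.3357^3 = +0.087327
d^2_{1,0}(0.6848) = -0.687347 +0.087327 = -0.600020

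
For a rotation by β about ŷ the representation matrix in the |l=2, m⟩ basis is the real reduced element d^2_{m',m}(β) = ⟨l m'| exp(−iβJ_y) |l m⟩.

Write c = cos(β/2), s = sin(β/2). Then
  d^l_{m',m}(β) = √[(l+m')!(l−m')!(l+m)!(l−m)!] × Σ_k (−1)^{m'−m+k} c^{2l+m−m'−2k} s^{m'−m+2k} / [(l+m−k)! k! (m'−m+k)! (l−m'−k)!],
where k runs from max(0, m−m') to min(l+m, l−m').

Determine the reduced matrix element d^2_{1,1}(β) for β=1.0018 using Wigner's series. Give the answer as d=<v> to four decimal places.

d^2_{1,1}(β=1.0018) via Wigner's sum:
Half-angle: c=0.877151, s=0.480215. N=√(6·1·6·1)=6.000000
k∈{0,1} keeps every argument non-negative
  k=0: (−1)^0·6.0000/(6)·0.8772^4·0.4802^0 = +0.591966
  k=1: (−1)^1·6.0000/(2)·0.8772^2·0.4802^2 = -0.532282
d^2_{1,1}(1.0018) = +0.591966 -0.532282 = +0.059685

d=0.0597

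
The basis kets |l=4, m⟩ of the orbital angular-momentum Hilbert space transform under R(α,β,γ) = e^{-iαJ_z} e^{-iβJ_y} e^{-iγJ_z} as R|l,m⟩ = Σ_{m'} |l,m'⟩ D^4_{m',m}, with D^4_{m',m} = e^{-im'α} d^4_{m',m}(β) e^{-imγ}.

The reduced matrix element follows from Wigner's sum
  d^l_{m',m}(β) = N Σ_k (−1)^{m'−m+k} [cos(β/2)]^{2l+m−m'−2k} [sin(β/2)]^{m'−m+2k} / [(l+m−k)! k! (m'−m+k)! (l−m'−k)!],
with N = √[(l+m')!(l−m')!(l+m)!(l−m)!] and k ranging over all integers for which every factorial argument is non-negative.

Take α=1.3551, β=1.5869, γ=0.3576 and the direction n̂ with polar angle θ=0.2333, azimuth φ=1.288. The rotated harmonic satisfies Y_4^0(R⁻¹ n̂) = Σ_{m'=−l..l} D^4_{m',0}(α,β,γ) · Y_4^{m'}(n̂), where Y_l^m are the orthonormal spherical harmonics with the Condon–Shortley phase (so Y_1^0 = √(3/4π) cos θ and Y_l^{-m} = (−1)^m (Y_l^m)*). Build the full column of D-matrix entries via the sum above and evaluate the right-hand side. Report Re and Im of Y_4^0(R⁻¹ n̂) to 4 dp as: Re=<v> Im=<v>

Need the full column D^4_{m',0} for m'=−4..4 at α=1.3551, β=1.5869, γ=0.3576.
cos(β/2)=0.701390, sin(β/2)=0.712777
d^4_{-4,0}: single k=4 term ⇒ +0.522641;  D = +0.339886-0.397028i
d^4_{-3,0}: k∈[3..4] ⇒ +0.727319 -0.751126 = -0.023807;  D = +0.014353+0.018995i
d^4_{-2,0}: k∈[2..4] ⇒ +0.573836 -1.580319 +0.612018 = -0.394465;  D = +0.358326-0.164940i
d^4_{-1,0}: k∈[1..4] ⇒ +0.266187 -1.649404 +1.703394 -0.293192 = +0.026986;  D = +0.005776+0.026360i
d^4_{0,0}: k∈[0..4] ⇒ +0.058570 -0.967802 +2.248833 -1.032198 +0.066624 = +0.374028;  D = +0.374028+0.000000i
d^4_{1,0}: k∈[0..3] ⇒ -0.266187 +1.649404 -1.703394 +0.293192 = -0.026986;  D = -0.005776+0.026360i
d^4_{2,0}: k∈[0..2] ⇒ +0.573836 -1.580319 +0.612018 = -0.394465;  D = +0.358326+0.164940i
d^4_{3,0}: k∈[0..1] ⇒ -0.727319 +0.751126 = +0.023807;  D = -0.014353+0.018995i
d^4_{4,0}: single k=0 term ⇒ +0.522641;  D = +0.339886+0.397028i
Y_4^{m'}(θ=0.2333,φ=1.288) and Σ D·Y over m':
  (+0.3399-0.3970i)·(+0.0005+0.0011i)  (+0.0144+0.0190i)·(-0.0113+0.0099i)  (+0.3583-0.1649i)·(-0.0849-0.0539i)  (+0.0058+0.0264i)·(+0.1077-0.3705i)  (+0.3740+0.0000i)·(+0.6307+0.0000i)  (-0.0058+0.0264i)·(-0.1077-0.3705i)  (+0.3583+0.1649i)·(-0.0849+0.0539i)  (-0.0144+0.0190i)·(+0.0113+0.0099i)  (+0.3399+0.3970i)·(+0.0005-0.0011i)
Y_4^0(R⁻¹ n̂) = +0.178603+0.000000i

Re=0.1786 Im=0.0000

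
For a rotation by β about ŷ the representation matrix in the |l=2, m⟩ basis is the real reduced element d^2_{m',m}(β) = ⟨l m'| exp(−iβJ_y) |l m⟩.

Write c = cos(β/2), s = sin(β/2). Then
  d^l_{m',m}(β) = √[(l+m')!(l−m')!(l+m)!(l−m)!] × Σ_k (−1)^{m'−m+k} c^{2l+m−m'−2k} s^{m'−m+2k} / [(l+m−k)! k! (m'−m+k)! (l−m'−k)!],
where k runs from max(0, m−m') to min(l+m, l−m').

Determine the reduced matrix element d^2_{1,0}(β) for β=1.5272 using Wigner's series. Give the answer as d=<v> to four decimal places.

d=-0.0533

d^2_{1,0}(β=1.5272) via Wigner's sum:
Half-angle: c=0.722351, s=0.691526. N=√(6·1·2·2)=4.898979
k: max(0,(0)−(1))=0 … min(2+(0),2−(1))=1
  k=0: (−1)^1·4.8990/(2)·0.7224^3·0.6915^1 = -0.638454
  k=1: (−1)^2·4.8990/(2)·0.7224^1·0.6915^3 = +0.585127
d^2_{1,0}(1.5272) = -0.638454 +0.585127 = -0.053327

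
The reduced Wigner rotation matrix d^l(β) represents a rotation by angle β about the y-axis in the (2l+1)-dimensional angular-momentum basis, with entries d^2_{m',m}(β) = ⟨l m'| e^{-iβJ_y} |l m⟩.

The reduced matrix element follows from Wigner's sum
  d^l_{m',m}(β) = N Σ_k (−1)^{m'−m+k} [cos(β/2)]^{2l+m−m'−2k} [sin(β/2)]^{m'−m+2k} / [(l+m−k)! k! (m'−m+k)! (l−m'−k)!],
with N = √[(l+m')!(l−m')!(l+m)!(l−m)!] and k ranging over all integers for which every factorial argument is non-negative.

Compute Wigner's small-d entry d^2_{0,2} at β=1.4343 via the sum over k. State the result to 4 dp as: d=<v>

d=0.6010

d^2_{0,2}(β=1.4343) via Wigner's sum:
With c≡cos(β/2)=0.753682 and s≡sin(β/2)=0.657239, N=[2·2·24·1]^{1/2}=9.797959
The bounds max(0,m−m')=2 and min(l+m,l−m')=2 give 1 term
  k=2: (−1)^0·9.7980/(4)·0.7537^2·0.6572^2 = +0.601034
d^2_{0,2}(1.4343) = +0.601034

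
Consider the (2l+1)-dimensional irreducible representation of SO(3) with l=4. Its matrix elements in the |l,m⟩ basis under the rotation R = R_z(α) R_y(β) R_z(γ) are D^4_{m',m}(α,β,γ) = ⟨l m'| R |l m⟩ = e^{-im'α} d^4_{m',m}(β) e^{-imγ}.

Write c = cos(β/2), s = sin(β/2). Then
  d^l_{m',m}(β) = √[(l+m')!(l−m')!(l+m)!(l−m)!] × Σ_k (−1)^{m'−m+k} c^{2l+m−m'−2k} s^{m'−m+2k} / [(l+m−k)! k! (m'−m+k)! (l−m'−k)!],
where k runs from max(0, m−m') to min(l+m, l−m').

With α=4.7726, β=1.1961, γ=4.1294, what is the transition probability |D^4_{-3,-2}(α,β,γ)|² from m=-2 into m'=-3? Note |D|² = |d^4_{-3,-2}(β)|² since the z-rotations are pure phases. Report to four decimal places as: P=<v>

D^4_{-3,-2}(4.7726,1.1961,4.1294) = e^{-i·-3·4.7726}·d^4_{-3,-2}(1.1961)·e^{-i·-2·4.1294}. Compute d first:
Half-angle: c=0.826435, s=0.563032. N=√(1·5040·2·720)=2693.993318
Admissible k: 1..2 (factorial args all ≥0)
  k=1: (−1)^0·2693.9933/(720)·0.8264^7·0.5630^1 = +0.554700
  k=2: (−1)^1·2693.9933/(240)·0.8264^5·0.5630^3 = -0.772375
d^4_{-3,-2}(1.1961) = +0.554700 -0.772375 = -0.217675
|D^4_{-3,-2}|² = |d^4_{-3,-2}(β)|² = (-0.217675)² = 0.047382 (the z-rotation phases have unit modulus)

P=0.0474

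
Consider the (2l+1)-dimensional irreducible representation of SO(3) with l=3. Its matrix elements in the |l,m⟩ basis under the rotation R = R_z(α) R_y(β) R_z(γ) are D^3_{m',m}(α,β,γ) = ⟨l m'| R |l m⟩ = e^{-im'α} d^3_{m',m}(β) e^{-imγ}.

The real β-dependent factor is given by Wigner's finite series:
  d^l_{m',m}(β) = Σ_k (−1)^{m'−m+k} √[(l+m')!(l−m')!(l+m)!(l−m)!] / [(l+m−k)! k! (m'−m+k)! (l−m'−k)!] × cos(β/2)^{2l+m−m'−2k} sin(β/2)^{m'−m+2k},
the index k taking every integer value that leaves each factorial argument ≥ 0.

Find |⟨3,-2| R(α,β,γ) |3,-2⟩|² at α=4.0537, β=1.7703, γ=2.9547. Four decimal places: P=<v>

P=0.1739

Split into d^3_{-2,-2}(β=1.7703) × two z-phases.
Half-angle: c=0.633173, s=0.774010. N=√(1·120·1·120)=120.000000
Admissible k: 0..1 (factorial args all ≥0)
  k=0: (−1)^0·120.0000/(120)·0.6332^6·0.7740^0 = +0.064437
  k=1: (−1)^1·120.0000/(24)·0.6332^4·0.7740^2 = -0.481453
d^3_{-2,-2}(1.7703) = +0.064437 -0.481453 = -0.417016
|D^3_{-2,-2}|² = |d^3_{-2,-2}(β)|² = (-0.417016)² = 0.173902 (the z-rotation phases have unit modulus)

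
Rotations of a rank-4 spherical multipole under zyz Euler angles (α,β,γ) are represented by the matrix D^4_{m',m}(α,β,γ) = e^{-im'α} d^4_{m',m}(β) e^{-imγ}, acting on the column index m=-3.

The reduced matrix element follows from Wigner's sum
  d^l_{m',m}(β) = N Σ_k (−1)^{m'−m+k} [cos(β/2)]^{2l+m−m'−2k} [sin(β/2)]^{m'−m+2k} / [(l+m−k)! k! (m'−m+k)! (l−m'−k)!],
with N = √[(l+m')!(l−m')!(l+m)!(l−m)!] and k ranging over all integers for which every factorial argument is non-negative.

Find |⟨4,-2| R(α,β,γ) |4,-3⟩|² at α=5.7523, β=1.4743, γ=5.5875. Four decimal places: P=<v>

Split into d^4_{-2,-3}(β=1.4743) × two z-phases.
Half-angle: c=0.740387, s=0.672181. N=√(2·720·1·5040)=2693.993318
k∈{0,1} keeps every argument non-negative
  k=0: (−1)^1·2693.9933/(720)·0.7404^7·0.6722^1 = -0.306734
  k=1: (−1)^2·2693.9933/(240)·0.7404^5·0.6722^3 = +0.758469
d^4_{-2,-3}(1.4743) = -0.306734 +0.758469 = +0.451734
|D^4_{-2,-3}|² = |d^4_{-2,-3}(β)|² = (+0.451734)² = 0.204064 (the z-rotation phases have unit modulus)

P=0.2041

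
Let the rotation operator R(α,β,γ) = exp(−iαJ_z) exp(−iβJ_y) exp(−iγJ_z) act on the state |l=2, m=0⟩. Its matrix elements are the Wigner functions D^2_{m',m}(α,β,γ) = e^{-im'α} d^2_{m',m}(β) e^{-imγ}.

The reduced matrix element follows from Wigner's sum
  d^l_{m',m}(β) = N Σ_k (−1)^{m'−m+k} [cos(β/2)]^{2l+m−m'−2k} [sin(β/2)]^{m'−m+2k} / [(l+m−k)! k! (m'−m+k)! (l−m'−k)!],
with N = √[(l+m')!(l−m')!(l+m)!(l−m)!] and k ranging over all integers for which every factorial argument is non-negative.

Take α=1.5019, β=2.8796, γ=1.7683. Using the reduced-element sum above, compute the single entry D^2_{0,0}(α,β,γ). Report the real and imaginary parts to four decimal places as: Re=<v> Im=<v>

Re=0.8994 Im=0.0000

First d^2_{0,0}(β=2.8796), then the phase factors e^{-i(0)α} and e^{-i(0)γ}:
Half-angle: c=0.130622, s=0.991432. N=√(2·2·2·2)=4.000000
k: max(0,(0)−(0))=0 … min(2+(0),2−(0))=2
  k=0: (−1)^0·4.0000/(4)·0.1306^4·0.9914^0 = +0.000291
  k=1: (−1)^1·4.0000/(1)·0.1306^2·0.9914^2 = -0.067084
  k=2: (−1)^2·4.0000/(4)·0.1306^0·0.9914^4 = +0.966167
d^2_{0,0}(2.8796) = +0.000291 -0.067084 +0.966167 = +0.899374
D = (+1.000000+0.000000i)·(+0.899374)·(+1.000000+0.000000i) = +0.899374+0.000000i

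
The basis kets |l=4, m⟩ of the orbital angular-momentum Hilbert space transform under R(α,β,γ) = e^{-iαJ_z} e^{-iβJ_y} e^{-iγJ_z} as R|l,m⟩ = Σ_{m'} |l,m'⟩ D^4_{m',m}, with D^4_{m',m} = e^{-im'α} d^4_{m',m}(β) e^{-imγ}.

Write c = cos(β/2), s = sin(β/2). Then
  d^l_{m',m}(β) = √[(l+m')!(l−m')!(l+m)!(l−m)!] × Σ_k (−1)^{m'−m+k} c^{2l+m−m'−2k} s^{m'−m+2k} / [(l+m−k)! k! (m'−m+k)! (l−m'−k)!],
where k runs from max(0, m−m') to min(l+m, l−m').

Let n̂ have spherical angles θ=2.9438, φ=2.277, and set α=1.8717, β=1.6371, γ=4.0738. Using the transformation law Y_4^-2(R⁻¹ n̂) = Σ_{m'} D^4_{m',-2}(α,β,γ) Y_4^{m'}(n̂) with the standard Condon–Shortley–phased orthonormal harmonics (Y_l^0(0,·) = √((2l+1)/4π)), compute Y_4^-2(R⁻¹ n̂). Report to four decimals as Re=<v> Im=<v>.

Re=0.0243 Im=-0.1805

Need the full column D^4_{m',-2} for m'=−4..4 at α=1.8717, β=1.6371, γ=4.0738.
cos(β/2)=0.683281, sin(β/2)=0.730156
d^4_{-4,-2}: single k=2 term ⇒ +0.287081;  D = -0.286305+0.021100i
d^4_{-3,-2}: k∈[1..2] ⇒ +0.189965 -0.650770 = -0.460805;  D = -0.168552-0.428873i
d^4_{-2,-2}: k∈[0..2] ⇒ +0.047511 -0.651039 +0.929287 = +0.325759;  D = +0.254247-0.203660i
d^4_{-1,-2}: k∈[0..2] ⇒ -0.215400 +1.229840 -0.936246 = +0.078193;  D = -0.064777-0.043797i
d^4_{0,-2}: k∈[0..2] ⇒ +0.514692 -1.567288 +0.671140 = -0.381456;  D = +0.110400-0.365131i
d^4_{1,-2}: k∈[0..2] ⇒ -0.819893 +1.404370 -0.320733 = +0.263743;  D = +0.263736-0.001921i
d^4_{2,-2}: k∈[0..2] ⇒ +0.929287 -0.848932 +0.080784 = +0.161139;  D = -0.048879-0.153547i
d^4_{3,-2}: k∈[0..1] ⇒ -0.743123 +0.282860 = -0.460262;  D = +0.377492-0.263327i
d^4_{4,-2}: single k=0 term ⇒ +0.374344;  D = +0.295545+0.229753i
Y_4^{m'}(θ=2.9438,φ=2.277) and Σ D·Y over m':
  (-0.2863+0.0211i)·(-0.0006-0.0002i)  (-0.1686-0.4289i)·(-0.0079+0.0049i)  (+0.2542-0.2037i)·(-0.0117+0.0731i)  (-0.0648-0.0438i)·(+0.2206+0.2587i)  (+0.1104-0.3651i)·(+0.6884+0.0000i)  (+0.2637-0.0019i)·(-0.2206+0.2587i)  (-0.0489-0.1535i)·(-0.0117-0.0731i)  (+0.3775-0.2633i)·(+0.0079+0.0049i)  (+0.2955+0.2298i)·(-0.0006+0.0002i)
Y_4^-2(R⁻¹ n̂) = +0.024264-0.180521i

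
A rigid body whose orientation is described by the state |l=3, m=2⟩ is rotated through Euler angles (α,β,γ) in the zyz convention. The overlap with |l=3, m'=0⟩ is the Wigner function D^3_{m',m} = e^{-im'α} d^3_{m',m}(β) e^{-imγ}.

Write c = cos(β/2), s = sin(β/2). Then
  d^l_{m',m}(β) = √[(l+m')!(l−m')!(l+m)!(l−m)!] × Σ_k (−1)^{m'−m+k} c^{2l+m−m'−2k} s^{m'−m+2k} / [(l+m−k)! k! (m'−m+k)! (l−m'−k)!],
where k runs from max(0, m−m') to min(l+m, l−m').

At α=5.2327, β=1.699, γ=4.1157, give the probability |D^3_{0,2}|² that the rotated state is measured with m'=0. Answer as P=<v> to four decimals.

Split into d^3_{0,2}(β=1.699) × two z-phases.
c=cos(1.699/2)=0.660359, s=sin(1.699/2)=0.750950; N=√[6·6·120·1]=65.726707
k∈{2,3} keeps every argument non-negative
  k=2: (−1)^0·65.7267/(12)·0.6604^4·0.7510^2 = +0.587358
  k=3: (−1)^1·65.7267/(12)·0.6604^2·0.7510^4 = -0.759566
d^3_{0,2}(1.699) = +0.587358 -0.759566 = -0.172208
|D^3_{0,2}|² = |d^3_{0,2}(β)|² = (-0.172208)² = 0.029656 (the z-rotation phases have unit modulus)

P=0.0297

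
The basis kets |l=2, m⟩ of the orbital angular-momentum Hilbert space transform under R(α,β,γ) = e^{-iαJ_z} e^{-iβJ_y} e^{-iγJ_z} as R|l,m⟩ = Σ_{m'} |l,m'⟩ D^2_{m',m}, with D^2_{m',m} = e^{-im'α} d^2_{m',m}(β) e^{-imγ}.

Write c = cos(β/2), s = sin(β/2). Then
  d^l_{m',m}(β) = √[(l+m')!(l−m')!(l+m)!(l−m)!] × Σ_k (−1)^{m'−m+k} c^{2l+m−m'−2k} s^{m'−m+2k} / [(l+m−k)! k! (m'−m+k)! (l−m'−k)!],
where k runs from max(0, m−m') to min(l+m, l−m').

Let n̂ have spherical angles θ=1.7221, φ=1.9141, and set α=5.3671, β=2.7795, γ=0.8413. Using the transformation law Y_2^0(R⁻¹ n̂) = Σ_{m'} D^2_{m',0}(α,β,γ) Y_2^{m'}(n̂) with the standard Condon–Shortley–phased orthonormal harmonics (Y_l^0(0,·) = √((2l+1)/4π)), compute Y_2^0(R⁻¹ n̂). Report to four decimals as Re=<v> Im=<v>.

Re=-0.2804 Im=0.0000

Need the full column D^2_{m',0} for m'=−2..2 at α=5.3671, β=2.7795, γ=0.8413.
cos(β/2)=0.180059, sin(β/2)=0.983656
d^2_{-2,0}: single k=2 term ⇒ +0.076841;  D = -0.019856-0.074231i
d^2_{-1,0}: k∈[1..2] ⇒ +0.014066 -0.419778 = -0.405712;  D = -0.247050+0.321821i
d^2_{0,0}: k∈[0..2] ⇒ +0.001051 -0.125480 +0.936209 = +0.811780;  D = +0.811780+0.000000i
d^2_{1,0}: k∈[0..1] ⇒ -0.014066 +0.419778 = +0.405712;  D = +0.247050+0.321821i
d^2_{2,0}: single k=0 term ⇒ +0.076841;  D = -0.019856+0.074231i
Y_2^{m'}(θ=1.7221,φ=1.9141) and Σ D·Y over m':
  (-0.0199-0.0742i)·(-0.2920+0.2393i)  (-0.2471+0.3218i)·(+0.0387+0.1084i)  (+0.8118+0.0000i)·(-0.2939+0.0000i)  (+0.2471+0.3218i)·(-0.0387+0.1084i)  (-0.0199+0.0742i)·(-0.2920-0.2393i)
Y_2^0(R⁻¹ n̂) = -0.280370+0.000000i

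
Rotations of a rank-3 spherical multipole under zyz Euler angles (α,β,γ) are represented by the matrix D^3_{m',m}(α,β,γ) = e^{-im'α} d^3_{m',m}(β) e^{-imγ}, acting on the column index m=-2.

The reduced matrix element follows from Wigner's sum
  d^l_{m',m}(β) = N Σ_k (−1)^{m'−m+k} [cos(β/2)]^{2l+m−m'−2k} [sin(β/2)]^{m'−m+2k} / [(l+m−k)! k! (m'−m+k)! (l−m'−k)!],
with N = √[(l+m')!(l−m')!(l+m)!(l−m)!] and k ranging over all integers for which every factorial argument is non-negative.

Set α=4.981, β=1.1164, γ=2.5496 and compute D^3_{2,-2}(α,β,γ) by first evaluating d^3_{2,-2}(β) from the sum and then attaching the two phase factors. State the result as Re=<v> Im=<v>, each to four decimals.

Re=0.0391 Im=0.2581

D^3_{2,-2}(4.981,1.1164,2.5496) = e^{-i·2·4.981}·d^3_{2,-2}(1.1164)·e^{-i·-2·2.5496}. Compute d first:
c=cos(1.1164/2)=0.848210, s=sin(1.1164/2)=0.529660; N=√[120·1·1·120]=120.000000
k: max(0,(-2)−(2))=0 … min(3+(-2),3−(2))=1
  k=0: (−1)^4·120.0000/(24)·0.8482^2·0.5297^4 = +0.283117
  k=1: (−1)^5·120.0000/(120)·0.8482^0·0.5297^6 = -0.022079
d^3_{2,-2}(1.1164) = +0.283117 -0.022079 = +0.261038
D = (-0.859134+0.511751i)·(+0.261038)·(+0.377237-0.926117i) = +0.039115+0.258091i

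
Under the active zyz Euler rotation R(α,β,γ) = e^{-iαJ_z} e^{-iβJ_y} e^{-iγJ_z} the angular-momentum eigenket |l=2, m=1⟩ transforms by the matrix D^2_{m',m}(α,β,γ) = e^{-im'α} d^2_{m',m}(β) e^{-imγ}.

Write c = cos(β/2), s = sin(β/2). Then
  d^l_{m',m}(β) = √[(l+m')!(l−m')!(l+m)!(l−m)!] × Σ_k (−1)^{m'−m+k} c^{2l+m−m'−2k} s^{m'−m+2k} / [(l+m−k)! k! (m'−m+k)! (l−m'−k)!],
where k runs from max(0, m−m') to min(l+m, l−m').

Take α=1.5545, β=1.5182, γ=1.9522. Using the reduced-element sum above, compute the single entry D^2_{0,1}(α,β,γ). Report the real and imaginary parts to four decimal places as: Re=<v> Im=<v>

Re=-0.0239 Im=-0.0597

Split into d^2_{0,1}(β=1.5182) × two z-phases.
Half-angle: c=0.725456, s=0.688269. N=√(2·2·6·1)=4.898979
k∈{1,2} keeps every argument non-negative
  k=1: (−1)^0·4.8990/(2)·0.7255^3·0.6883^1 = +0.643675
  k=2: (−1)^1·4.8990/(2)·0.7255^1·0.6883^3 = -0.579376
d^2_{0,1}(1.5182) = +0.643675 -0.579376 = +0.064298
Phases: e^{-i·(0)·1.5545}=+1.000000+0.000000i, e^{-i·(1)·1.9522}=-0.372224-0.928143i ⇒ D=-0.023933-0.059678i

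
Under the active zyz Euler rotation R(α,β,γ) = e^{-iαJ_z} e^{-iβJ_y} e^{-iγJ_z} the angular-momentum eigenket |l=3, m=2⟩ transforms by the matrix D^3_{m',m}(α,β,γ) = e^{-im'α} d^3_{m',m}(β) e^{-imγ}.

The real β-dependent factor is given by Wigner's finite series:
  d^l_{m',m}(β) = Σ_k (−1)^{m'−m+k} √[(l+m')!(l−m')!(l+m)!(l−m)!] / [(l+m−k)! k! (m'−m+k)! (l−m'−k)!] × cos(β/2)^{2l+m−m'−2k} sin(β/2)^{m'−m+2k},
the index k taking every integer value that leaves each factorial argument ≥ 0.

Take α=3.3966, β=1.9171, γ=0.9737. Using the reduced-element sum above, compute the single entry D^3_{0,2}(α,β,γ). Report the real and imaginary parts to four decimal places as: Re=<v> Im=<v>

Re=0.1512 Im=0.3824

D^3_{0,2}(3.3966,1.9171,0.9737) = e^{-i·0·3.3966}·d^3_{0,2}(1.9171)·e^{-i·2·0.9737}. Compute d first:
c=cos(1.9171/2)=0.574707, s=sin(1.9171/2)=0.818359; N=√[6·6·120·1]=65.726707
Admissible k: 2..3 (factorial args all ≥0)
  k=2: (−1)^0·65.7267/(12)·0.5747^4·0.8184^2 = +0.400161
  k=3: (−1)^1·65.7267/(12)·0.5747^2·0.8184^4 = -0.811390
d^3_{0,2}(1.9171) = +0.400161 -0.811390 = -0.411229
Attach z-rotation phases: D = e^{-i(0)(3.3966)}·(-0.411229)·e^{-i(2)(0.9737)} = +0.151235+0.382409i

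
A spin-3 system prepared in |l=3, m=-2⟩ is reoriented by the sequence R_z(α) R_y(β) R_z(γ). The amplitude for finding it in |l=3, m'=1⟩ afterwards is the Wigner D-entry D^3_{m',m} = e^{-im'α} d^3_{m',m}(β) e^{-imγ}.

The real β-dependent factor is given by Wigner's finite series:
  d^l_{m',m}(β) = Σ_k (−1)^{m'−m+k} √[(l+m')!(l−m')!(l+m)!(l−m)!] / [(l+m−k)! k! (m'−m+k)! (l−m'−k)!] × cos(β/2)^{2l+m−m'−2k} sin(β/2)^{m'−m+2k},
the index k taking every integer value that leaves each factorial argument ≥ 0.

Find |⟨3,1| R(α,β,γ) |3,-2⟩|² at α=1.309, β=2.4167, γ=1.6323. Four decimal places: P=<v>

P=0.3259

First d^3_{1,-2}(β=2.4167), then the phase factors e^{-i(1)α} and e^{-i(-2)γ}:
With c≡cos(β/2)=0.354563 and s≡sin(β/2)=0.935032, N=[24·2·1·120]^{1/2}=75.894664
k: max(0,(-2)−(1))=0 … min(3+(-2),3−(1))=1
  k=0: (−1)^3·75.8947/(12)·0.3546^3·0.9350^3 = -0.230456
  k=1: (−1)^4·75.8947/(24)·0.3546^1·0.9350^5 = +0.801357
d^3_{1,-2}(2.4167) = -0.230456 +0.801357 = +0.570900
|D^3_{1,-2}|² = |d^3_{1,-2}(β)|² = (+0.570900)² = 0.325927 (the z-rotation phases have unit modulus)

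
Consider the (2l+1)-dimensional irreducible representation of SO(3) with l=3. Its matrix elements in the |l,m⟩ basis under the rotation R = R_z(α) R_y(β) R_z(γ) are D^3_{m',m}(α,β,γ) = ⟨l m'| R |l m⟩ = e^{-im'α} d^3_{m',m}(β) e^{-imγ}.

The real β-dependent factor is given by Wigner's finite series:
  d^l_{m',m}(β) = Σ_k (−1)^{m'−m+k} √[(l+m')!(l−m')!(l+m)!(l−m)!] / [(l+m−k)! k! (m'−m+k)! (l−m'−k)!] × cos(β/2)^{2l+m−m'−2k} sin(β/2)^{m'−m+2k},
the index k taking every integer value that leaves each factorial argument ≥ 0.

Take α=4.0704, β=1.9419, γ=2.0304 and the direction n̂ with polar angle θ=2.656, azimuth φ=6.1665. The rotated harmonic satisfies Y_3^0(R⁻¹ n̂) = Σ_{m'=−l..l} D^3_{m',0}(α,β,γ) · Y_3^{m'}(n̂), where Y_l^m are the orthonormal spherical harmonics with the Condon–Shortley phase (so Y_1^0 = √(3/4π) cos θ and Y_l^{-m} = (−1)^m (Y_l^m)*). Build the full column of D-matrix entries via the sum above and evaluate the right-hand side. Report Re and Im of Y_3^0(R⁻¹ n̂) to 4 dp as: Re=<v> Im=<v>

Re=-0.1128 Im=0.0000

Need the full column D^3_{m',0} for m'=−3..3 at α=4.0704, β=1.9419, γ=2.0304.
cos(β/2)=0.564516, sin(β/2)=0.825422
d^3_{-3,0}: single k=3 term ⇒ +0.452451;  D = +0.424212-0.157340i
d^3_{-2,0}: k∈[2..3] ⇒ +0.378981 -0.810247 = -0.431267;  D = +0.122006-0.413649i
d^3_{-1,0}: k∈[1..3] ⇒ +0.163926 -1.051401 +0.749286 = -0.138189;  D = +0.082746+0.110677i
d^3_{0,0}: k∈[0..3] ⇒ +0.032364 -0.622729 +1.331372 -0.316270 = +0.424737;  D = +0.424737+0.000000i
d^3_{1,0}: k∈[0..2] ⇒ -0.163926 +1.051401 -0.749286 = +0.138189;  D = -0.082746+0.110677i
d^3_{2,0}: k∈[0..1] ⇒ +0.378981 -0.810247 = -0.431267;  D = +0.122006+0.413649i
d^3_{3,0}: single k=0 term ⇒ -0.452451;  D = -0.424212-0.157340i
Y_3^{m'}(θ=2.656,φ=6.1665) and Σ D·Y over m':
  (+0.4242-0.1573i)·(+0.0398+0.0145i)  (+0.1220-0.4136i)·(-0.1916-0.0455i)  (+0.0827+0.1107i)·(+0.4361+0.0511i)  (+0.4247+0.0000i)·(-0.3006+0.0000i)  (-0.0827+0.1107i)·(-0.4361+0.0511i)  (+0.1220+0.4136i)·(-0.1916+0.0455i)  (-0.4242-0.1573i)·(-0.0398+0.0145i)
Y_3^0(R⁻¹ n̂) = -0.112848-0.000000i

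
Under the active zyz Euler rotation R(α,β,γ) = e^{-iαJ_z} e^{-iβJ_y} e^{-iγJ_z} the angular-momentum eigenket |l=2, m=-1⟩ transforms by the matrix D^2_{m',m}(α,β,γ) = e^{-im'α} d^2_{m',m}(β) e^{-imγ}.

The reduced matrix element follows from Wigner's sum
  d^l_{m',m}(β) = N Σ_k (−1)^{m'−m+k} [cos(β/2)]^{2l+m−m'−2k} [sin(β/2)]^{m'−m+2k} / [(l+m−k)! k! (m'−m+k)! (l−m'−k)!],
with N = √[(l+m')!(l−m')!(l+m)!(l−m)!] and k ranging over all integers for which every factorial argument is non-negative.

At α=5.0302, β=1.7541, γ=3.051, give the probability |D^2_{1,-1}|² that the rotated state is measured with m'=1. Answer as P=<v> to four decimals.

P=0.1411

Split into d^2_{1,-1}(β=1.7541) × two z-phases.
With c≡cos(β/2)=0.639422 and s≡sin(β/2)=0.768856, N=[6·1·1·6]^{1/2}=6.000000
The bounds max(0,m−m')=0 and min(l+m,l−m')=1 give 2 terms
  k=0: (−1)^2·6.0000/(2)·0.6394^2·0.7689^2 = +0.725081
  k=1: (−1)^3·6.0000/(6)·0.6394^0·0.7689^4 = -0.349446
d^2_{1,-1}(1.7541) = +0.725081 -0.349446 = +0.375635
|D^2_{1,-1}|² = |d^2_{1,-1}(β)|² = (+0.375635)² = 0.141102 (the z-rotation phases have unit modulus)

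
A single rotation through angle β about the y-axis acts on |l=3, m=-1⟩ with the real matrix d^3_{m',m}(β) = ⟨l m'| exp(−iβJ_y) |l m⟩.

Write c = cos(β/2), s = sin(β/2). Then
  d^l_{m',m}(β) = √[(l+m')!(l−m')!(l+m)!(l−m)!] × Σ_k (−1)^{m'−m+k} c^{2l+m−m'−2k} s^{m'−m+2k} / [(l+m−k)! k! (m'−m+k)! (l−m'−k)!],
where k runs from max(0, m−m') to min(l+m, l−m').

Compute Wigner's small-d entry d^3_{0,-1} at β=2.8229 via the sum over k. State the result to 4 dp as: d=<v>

d^3_{0,-1}(β=2.8229) via Wigner's sum:
Half-angle: c=0.158673, s=0.987331. N=√(6·6·2·24)=41.569219
The bounds max(0,m−m')=0 and min(l+m,l−m')=2 give 3 terms
  k=0: (−1)^1·41.5692/(12)·0.1587^5·0.9873^1 = -0.000344
  k=1: (−1)^2·41.5692/(4)·0.1587^3·0.9873^3 = +0.039958
  k=2: (−1)^3·41.5692/(12)·0.1587^1·0.9873^5 = -0.515712
d^3_{0,-1}(2.8229) = -0.000344 +0.039958 -0.515712 = -0.476098

d=-0.4761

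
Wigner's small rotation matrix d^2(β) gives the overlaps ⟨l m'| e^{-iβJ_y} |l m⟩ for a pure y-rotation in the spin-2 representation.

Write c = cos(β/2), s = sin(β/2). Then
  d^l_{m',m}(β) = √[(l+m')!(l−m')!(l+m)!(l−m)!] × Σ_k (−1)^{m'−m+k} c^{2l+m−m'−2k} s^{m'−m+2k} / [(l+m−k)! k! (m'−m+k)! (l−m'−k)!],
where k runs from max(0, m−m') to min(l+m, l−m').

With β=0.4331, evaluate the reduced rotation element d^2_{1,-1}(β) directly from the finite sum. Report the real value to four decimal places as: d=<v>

d=0.1300

d^2_{1,-1}(β=0.4331) via Wigner's sum:
Half-angle: c=0.976645, s=0.214861. N=√(6·1·1·6)=6.000000
The bounds max(0,m−m')=0 and min(l+m,l−m')=1 give 2 terms
  k=0: (−1)^2·6.0000/(2)·0.9766^2·0.2149^2 = +0.132103
  k=1: (−1)^3·6.0000/(6)·0.9766^0·0.2149^4 = -0.002131
d^2_{1,-1}(0.4331) = +0.132103 -0.002131 = +0.129971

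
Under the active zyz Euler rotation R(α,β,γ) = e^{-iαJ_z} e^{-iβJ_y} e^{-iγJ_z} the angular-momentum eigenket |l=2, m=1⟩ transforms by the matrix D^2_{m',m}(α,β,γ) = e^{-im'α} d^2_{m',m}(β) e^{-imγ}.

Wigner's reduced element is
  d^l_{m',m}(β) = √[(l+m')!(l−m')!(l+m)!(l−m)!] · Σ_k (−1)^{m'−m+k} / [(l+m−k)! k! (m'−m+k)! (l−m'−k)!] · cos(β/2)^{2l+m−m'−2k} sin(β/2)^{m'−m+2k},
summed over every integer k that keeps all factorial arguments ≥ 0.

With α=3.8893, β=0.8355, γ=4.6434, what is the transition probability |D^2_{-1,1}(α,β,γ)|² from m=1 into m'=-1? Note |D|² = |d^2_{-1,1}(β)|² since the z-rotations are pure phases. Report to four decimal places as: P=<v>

D^2_{-1,1}(3.8893,0.8355,4.6434) = e^{-i·-1·3.8893}·d^2_{-1,1}(0.8355)·e^{-i·1·4.6434}. Compute d first:
Half-angle: c=0.914004, s=0.405705. N=√(1·6·6·1)=6.000000
Admissible k: 2..3 (factorial args all ≥0)
  k=2: (−1)^0·6.0000/(2)·0.9140^2·0.4057^2 = +0.412514
  k=3: (−1)^1·6.0000/(6)·0.9140^0·0.4057^4 = -0.027092
d^2_{-1,1}(0.8355) = +0.412514 -0.027092 = +0.385422
|D^2_{-1,1}|² = |d^2_{-1,1}(β)|² = (+0.385422)² = 0.148550 (the z-rotation phases have unit modulus)

P=0.1485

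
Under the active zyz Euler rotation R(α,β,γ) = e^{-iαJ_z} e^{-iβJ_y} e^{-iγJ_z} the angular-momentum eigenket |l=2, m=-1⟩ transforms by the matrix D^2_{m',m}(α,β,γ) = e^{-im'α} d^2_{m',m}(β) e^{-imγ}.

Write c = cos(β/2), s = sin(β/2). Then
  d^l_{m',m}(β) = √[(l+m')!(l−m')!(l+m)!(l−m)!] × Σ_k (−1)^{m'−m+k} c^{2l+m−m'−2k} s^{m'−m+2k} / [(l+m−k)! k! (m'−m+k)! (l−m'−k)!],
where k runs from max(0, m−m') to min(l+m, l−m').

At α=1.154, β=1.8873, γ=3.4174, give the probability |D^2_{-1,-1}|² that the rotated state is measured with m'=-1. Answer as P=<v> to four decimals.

Split into d^2_{-1,-1}(β=1.8873) × two z-phases.
c=cos(1.8873/2)=0.586837, s=sin(1.8873/2)=0.809705; N=√[1·6·1·6]=6.000000
The bounds max(0,m−m')=0 and min(l+m,l−m')=1 give 2 terms
  k=0: (−1)^0·6.0000/(6)·0.5868^4·0.8097^0 = +0.118596
  k=1: (−1)^1·6.0000/(2)·0.5868^2·0.8097^2 = -0.677345
d^2_{-1,-1}(1.8873) = +0.118596 -0.677345 = -0.558749
|D^2_{-1,-1}|² = |d^2_{-1,-1}(β)|² = (-0.558749)² = 0.312200 (the z-rotation phases have unit modulus)

P=0.3122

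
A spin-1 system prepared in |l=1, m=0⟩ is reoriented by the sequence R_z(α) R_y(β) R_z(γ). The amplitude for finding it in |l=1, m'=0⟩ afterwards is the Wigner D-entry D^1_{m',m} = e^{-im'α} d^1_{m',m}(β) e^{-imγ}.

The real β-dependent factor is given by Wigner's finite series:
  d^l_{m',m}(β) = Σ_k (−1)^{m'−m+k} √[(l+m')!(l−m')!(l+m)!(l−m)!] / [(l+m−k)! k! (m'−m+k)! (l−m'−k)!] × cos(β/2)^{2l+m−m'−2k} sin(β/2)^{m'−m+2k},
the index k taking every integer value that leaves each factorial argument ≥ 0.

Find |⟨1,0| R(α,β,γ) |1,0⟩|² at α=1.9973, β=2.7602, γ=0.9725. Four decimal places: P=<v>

P=0.8615

First d^1_{0,0}(β=2.7602), then the phase factors e^{-i(0)α} and e^{-i(0)γ}:
Half-angle: c=0.189543, s=0.981872. N=√(1·1·1·1)=1.000000
k: max(0,(0)−(0))=0 … min(1+(0),1−(0))=1
  k=0: (−1)^0·1.0000/(1)·0.1895^2·0.9819^0 = +0.035926
  k=1: (−1)^1·1.0000/(1)·0.1895^0·0.9819^2 = -0.964074
d^1_{0,0}(2.7602) = +0.035926 -0.964074 = -0.928147
|D^1_{0,0}|² = |d^1_{0,0}(β)|² = (-0.928147)² = 0.861457 (the z-rotation phases have unit modulus)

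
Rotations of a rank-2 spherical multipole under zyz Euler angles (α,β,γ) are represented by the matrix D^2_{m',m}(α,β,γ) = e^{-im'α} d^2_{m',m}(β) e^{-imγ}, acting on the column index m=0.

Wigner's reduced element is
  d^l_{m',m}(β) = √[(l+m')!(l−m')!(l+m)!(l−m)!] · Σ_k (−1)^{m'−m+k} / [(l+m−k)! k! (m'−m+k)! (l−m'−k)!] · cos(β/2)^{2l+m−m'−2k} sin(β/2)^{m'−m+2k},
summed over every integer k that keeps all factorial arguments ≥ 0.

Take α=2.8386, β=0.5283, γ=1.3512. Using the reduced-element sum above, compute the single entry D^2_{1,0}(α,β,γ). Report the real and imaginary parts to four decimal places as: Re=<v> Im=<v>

Re=0.5089 Im=0.1591

Split into d^2_{1,0}(β=0.5283) × two z-phases.
Half-angle: c=0.965315, s=0.261089. N=√(6·1·2·2)=4.898979
The bounds max(0,m−m')=0 and min(l+m,l−m')=1 give 2 terms
  k=0: (−1)^1·4.8990/(2)·0.9653^3·0.2611^1 = -0.575269
  k=1: (−1)^2·4.8990/(2)·0.9653^1·0.2611^3 = +0.042083
d^2_{1,0}(0.5283) = -0.575269 +0.042083 = -0.533186
Attach z-rotation phases: D = e^{-i(1)(2.8386)}·(-0.533186)·e^{-i(0)(1.3512)} = +0.508898+0.159091i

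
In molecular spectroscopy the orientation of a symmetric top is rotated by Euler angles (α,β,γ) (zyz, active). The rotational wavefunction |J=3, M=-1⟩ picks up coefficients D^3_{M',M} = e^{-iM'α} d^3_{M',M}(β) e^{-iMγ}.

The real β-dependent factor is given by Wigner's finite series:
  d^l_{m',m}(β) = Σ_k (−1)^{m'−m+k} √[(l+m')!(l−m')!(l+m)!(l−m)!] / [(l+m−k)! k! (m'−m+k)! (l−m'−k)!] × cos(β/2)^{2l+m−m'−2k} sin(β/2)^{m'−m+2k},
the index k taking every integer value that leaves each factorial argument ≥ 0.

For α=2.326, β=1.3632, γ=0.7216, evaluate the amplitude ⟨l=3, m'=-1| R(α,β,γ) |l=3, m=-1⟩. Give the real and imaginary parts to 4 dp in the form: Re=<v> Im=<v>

D^3_{-1,-1}(2.326,1.3632,0.7216) = e^{-i·-1·2.326}·d^3_{-1,-1}(1.3632)·e^{-i·-1·0.7216}. Compute d first:
With c≡cos(β/2)=0.776566 and s≡sin(β/2)=0.630036, N=[2·24·2·24]^{1/2}=48.000000
The bounds max(0,m−m')=0 and min(l+m,l−m')=2 give 3 terms
  k=0: (−1)^0·48.0000/(48)·0.7766^6·0.6300^0 = +0.219315
  k=1: (−1)^1·48.0000/(6)·0.7766^4·0.6300^2 = -1.154872
  k=2: (−1)^2·48.0000/(8)·0.7766^2·0.6300^4 = +0.570125
d^3_{-1,-1}(1.3632) = +0.219315 -1.154872 +0.570125 = -0.365432
Phases: e^{-i·(-1)·2.326}=-0.685437+0.728132i, e^{-i·(-1)·0.7216}=+0.750750+0.660587i ⇒ D=+0.363819-0.034297i

Re=0.3638 Im=-0.0343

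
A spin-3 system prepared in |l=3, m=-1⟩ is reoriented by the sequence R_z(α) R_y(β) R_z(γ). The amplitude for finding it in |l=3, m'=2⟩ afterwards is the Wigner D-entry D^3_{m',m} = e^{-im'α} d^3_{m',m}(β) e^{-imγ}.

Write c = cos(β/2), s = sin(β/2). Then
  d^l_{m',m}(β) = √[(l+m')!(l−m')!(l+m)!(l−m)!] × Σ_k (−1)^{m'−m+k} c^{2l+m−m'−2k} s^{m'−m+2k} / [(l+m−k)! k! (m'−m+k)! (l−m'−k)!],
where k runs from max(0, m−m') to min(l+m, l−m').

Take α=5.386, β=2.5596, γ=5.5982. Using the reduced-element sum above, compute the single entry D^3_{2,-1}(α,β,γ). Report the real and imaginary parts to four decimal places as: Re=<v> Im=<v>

Re=0.2674 Im=0.5378

First d^3_{2,-1}(β=2.5596), then the phase factors e^{-i(2)α} and e^{-i(-1)γ}:
With c≡cos(β/2)=0.286907 and s≡sin(β/2)=0.957958, N=[120·1·2·24]^{1/2}=75.894664
k∈{0,1} keeps every argument non-negative
  k=0: (−1)^3·75.8947/(12)·0.2869^3·0.9580^3 = -0.131308
  k=1: (−1)^4·75.8947/(24)·0.2869^1·0.9580^5 = +0.731938
d^3_{2,-1}(2.5596) = -0.131308 +0.731938 = +0.600630
Attach z-rotation phases: D = e^{-i(2)(5.386)}·(+0.600630)·e^{-i(-1)(5.5982)} = +0.267408+0.537819i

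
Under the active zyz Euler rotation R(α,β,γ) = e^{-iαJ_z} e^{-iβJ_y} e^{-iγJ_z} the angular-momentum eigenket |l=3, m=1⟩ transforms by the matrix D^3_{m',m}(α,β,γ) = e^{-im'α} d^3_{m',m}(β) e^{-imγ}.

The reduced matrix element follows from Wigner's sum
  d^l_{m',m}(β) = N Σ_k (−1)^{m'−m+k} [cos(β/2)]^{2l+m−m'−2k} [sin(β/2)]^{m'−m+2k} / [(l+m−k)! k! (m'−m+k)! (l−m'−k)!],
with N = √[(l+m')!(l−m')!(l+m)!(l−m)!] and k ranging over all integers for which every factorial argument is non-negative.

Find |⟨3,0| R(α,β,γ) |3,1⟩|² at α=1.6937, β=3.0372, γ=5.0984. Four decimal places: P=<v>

D^3_{0,1}(1.6937,3.0372,5.0984) = e^{-i·0·1.6937}·d^3_{0,1}(3.0372)·e^{-i·1·5.0984}. Compute d first:
c=cos(3.0372/2)=0.052173, s=sin(3.0372/2)=0.998638; N=√[6·6·24·2]=41.569219
k: max(0,(1)−(0))=1 … min(3+(1),3−(0))=3
  k=1: (−1)^0·41.5692/(12)·0.0522^5·0.9986^1 = +0.000001
  k=2: (−1)^1·41.5692/(4)·0.0522^3·0.9986^3 = -0.001470
  k=3: (−1)^2·41.5692/(12)·0.0522^1·0.9986^5 = +0.179504
d^3_{0,1}(3.0372) = +0.000001 -0.001470 +0.179504 = +0.178035
|D^3_{0,1}|² = |d^3_{0,1}(β)|² = (+0.178035)² = 0.031697 (the z-rotation phases have unit modulus)

P=0.0317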